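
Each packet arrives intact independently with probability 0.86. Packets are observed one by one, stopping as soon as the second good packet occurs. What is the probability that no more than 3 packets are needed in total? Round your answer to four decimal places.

0.9467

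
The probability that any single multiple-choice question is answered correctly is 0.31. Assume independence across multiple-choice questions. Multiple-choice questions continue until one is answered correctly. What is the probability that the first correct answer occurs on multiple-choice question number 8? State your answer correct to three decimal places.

Geometric (trials to first success), p = 0.31.
P(Y = 8) = (1−p)^7 · p = 0.074464 · 0.31 = 0.02308

0.023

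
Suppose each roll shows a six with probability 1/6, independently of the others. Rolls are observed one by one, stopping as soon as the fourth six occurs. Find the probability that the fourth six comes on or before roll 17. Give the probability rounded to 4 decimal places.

0.3113

Finishing within 17 rolls ⇔ at least 4 successes in the first 17. With X ~ Binomial(17, 0.166667), P(Y ≤ 17) = 1 − P(X ≤ 3).
  k=0: C(17,0)·0.166667^0·0.833333^17 = 0.045073
  k=1: C(17,1)·0.166667^1·0.833333^16 = 0.153249
  k=2: C(17,2)·0.166667^2·0.833333^15 = 0.245198
  k=3: C(17,3)·0.166667^3·0.833333^14 = 0.245198
1 − 0.688719 = 0.311281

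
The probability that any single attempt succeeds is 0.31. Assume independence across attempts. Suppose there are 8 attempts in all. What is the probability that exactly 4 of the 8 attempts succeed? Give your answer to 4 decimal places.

0.1465

X ~ Binomial(n=8, p=0.31).
P(X=4) = C(8,4) · p^4 · (1−p)^4
= 70 · 0.0092352 · 0.22667 = 0.146535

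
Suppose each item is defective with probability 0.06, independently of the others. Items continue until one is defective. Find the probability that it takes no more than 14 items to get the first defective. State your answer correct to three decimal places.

Y = number of items to the first success; geometric, p = 0.06.
P(Y ≤ 14) = 1 − (1−p)^14 = 1 − 0.42052 = 0.57948

0.579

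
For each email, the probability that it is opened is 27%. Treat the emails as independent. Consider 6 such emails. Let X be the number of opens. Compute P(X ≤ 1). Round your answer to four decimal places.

0.4872

X ~ Binomial(6, 0.27); P(X ≤ 1) = Σ C(6,k) p^k (1−p)^(6−k) over k:
  k=0: C(6,0)·0.27^0·0.73^6 = 0.151334
  k=1: C(6,1)·0.27^1·0.73^5 = 0.335838
Total = 0.487172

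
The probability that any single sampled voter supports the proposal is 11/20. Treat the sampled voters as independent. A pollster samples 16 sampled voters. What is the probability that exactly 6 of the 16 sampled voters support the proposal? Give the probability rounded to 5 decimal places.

0.07548

X ~ Binomial(n=16, p=0.55).
P(X=6) = C(16,6) · p^6 · (1−p)^10
= 8008 · 0.027681 · 0.00034051 = 0.0754789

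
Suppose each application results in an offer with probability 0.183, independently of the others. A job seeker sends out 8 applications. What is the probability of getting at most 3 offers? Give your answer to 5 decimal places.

0.95801

X ~ Binomial(8, 0.183); P(X ≤ 3) = Σ C(8,k) p^k (1−p)^(8−k) over k:
  k=0: C(8,0)·0.183^0·0.817^8 = 0.1985073
  k=1: C(8,1)·0.183^1·0.817^7 = 0.3557095
  k=2: C(8,2)·0.183^2·0.817^6 = 0.2788641
  k=3: C(8,3)·0.183^3·0.817^5 = 0.1249256
Total = 0.9580065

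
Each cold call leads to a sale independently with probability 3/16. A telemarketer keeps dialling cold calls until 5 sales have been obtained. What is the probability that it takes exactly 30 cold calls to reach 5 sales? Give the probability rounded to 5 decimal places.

0.03064

Y = trial on which the fifth success occurs; negative binomial, r=5, p=0.1875.
P(Y=30) = C(29,4) · p^5 · (1−p)^25
= 23751 · 0.00023174 · 0.0055665 = 0.0306389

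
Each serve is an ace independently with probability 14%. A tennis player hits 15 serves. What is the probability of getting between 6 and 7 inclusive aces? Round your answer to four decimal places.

X ~ Binomial(15, 0.14); P(6 ≤ X ≤ 7) = Σ C(15,k) p^k (1−p)^(15−k) over k:
  k=6: C(15,6)·0.14^6·0.86^9 = 0.009697
  k=7: C(15,7)·0.14^7·0.86^8 = 0.002030
Total = 0.011727

0.0117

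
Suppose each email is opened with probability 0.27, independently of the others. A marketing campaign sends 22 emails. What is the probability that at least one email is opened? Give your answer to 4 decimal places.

0.9990

P(at least one) = 1 − P(none) = 1 − (1 − 0.27)^22
= 1 − 0.000984 = 0.999016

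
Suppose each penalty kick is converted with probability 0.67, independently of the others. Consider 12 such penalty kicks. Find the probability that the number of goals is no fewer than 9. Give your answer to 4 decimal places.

0.4027

X ~ Binomial(12, 0.67); P(X ≥ 9) = Σ C(12,k) p^k (1−p)^(12−k) over k:
  k=9: C(12,9)·0.67^9·0.33^3 = 0.215099
  k=10: C(12,10)·0.67^10·0.33^2 = 0.131015
  k=11: C(12,11)·0.67^11·0.33^1 = 0.048364
  k=12: C(12,12)·0.67^12·0.33^0 = 0.008183
Total = 0.402660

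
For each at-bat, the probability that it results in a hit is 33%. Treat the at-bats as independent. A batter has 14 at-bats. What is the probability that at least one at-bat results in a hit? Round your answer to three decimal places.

0.996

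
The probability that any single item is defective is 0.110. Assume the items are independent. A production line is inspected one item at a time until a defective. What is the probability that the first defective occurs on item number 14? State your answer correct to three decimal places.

0.024

Geometric (trials to first success), p = 0.11.
P(Y = 14) = (1−p)^13 · p = 0.21982 · 0.11 = 0.02418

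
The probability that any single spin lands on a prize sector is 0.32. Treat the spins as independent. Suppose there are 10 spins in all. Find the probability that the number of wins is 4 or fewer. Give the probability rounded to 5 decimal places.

X ~ Binomial(10, 0.32); P(X ≤ 4) = Σ C(10,k) p^k (1−p)^(10−k) over k:
  k=0: C(10,0)·0.32^0·0.68^10 = 0.0211392
  k=1: C(10,1)·0.32^1·0.68^9 = 0.0994787
  k=2: C(10,2)·0.32^2·0.68^8 = 0.2106608
  k=3: C(10,3)·0.32^3·0.68^7 = 0.2643587
  k=4: C(10,4)·0.32^4·0.68^6 = 0.2177071
Total = 0.8133446

0.81334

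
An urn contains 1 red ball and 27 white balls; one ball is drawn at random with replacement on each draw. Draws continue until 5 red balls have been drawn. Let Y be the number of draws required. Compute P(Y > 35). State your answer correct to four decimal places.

Needing more than 35 draws ⇔ fewer than 5 successes in the first 35. With X ~ Binomial(35, 0.035714), P(Y > 35) = P(X ≤ 4).
  k=0: C(35,0)·0.035714^0·0.964286^35 = 0.280027
  k=1: C(35,1)·0.035714^1·0.964286^34 = 0.362999
  k=2: C(35,2)·0.035714^2·0.964286^33 = 0.228555
  k=3: C(35,3)·0.035714^3·0.964286^32 = 0.093115
  k=4: C(35,4)·0.035714^4·0.964286^31 = 0.027590
P(X ≤ 4) = 0.992285

0.9923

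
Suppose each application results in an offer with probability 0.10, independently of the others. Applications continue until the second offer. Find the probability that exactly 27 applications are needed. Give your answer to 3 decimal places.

Y = trial on which the second success occurs; negative binomial, r=2, p=0.10.
P(Y=27) = C(26,1) · p^2 · (1−p)^25
= 26 · 0.01 · 0.07179 = 0.01867

0.019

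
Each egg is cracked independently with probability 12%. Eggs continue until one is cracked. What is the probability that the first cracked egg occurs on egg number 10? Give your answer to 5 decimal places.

0.03798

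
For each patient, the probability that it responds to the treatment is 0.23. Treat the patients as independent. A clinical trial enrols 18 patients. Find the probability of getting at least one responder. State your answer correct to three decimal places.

P(at least one) = 1 − P(none) = 1 − (1 − 0.23)^18
= 1 − 0.00905 = 0.99095

0.991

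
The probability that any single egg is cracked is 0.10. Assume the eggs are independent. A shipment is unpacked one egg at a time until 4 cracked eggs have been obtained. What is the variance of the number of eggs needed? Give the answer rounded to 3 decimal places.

Y = total eggs until the fourth success; negative binomial with r=4, p=0.10.
Var(Y) = r(1−p)/p² = 4·0.90 / 0.10² = 360.00000

360.000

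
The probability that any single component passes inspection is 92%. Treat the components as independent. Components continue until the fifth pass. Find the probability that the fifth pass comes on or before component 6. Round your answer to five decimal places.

Finishing within 6 components ⇔ at least 5 successes in the first 6. With X ~ Binomial(6, 0.92), P(Y ≤ 6) = 1 − P(X ≤ 4).
  k=0: C(6,0)·0.92^0·0.08^6 = 0.0000003
  k=1: C(6,1)·0.92^1·0.08^5 = 0.0000181
  k=2: C(6,2)·0.92^2·0.08^4 = 0.0005200
  k=3: C(6,3)·0.92^3·0.08^3 = 0.0079738
  k=4: C(6,4)·0.92^4·0.08^2 = 0.0687737
1 − 0.0772859 = 0.9227141

0.92271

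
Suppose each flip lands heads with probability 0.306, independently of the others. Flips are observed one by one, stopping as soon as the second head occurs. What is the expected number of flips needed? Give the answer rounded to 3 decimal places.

6.536

Y = total flips until the second success; negative binomial with r=2, p=0.306.
E[Y] = r / p = 2 / 0.306 = 6.53595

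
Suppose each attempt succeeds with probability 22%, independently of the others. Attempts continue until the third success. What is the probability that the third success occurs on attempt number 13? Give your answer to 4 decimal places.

Y = trial on which the third success occurs; negative binomial, r=3, p=0.22.
P(Y=13) = C(12,2) · p^3 · (1−p)^10
= 66 · 0.010648 · 0.083358 = 0.058581

0.0586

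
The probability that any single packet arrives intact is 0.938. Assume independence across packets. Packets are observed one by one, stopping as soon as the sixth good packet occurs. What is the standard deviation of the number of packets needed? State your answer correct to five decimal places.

Y = total packets until the sixth success; negative binomial with r=6, p=0.938.
SD(Y) = √[r(1−p)/p²] = √(0.4228022) = 0.6502324

0.65023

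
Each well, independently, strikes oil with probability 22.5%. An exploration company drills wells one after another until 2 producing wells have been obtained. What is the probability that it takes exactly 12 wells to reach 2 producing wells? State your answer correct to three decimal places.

Y = trial on which the second success occurs; negative binomial, r=2, p=0.225.
P(Y=12) = C(11,1) · p^2 · (1−p)^10
= 11 · 0.050625 · 0.078166 = 0.04353

0.044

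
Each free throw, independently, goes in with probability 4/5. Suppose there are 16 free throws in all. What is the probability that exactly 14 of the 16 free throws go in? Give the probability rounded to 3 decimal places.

0.211

X ~ Binomial(n=16, p=0.80).
P(X=14) = C(16,14) · p^14 · (1−p)^2
= 120 · 0.04398 · 0.04 = 0.21111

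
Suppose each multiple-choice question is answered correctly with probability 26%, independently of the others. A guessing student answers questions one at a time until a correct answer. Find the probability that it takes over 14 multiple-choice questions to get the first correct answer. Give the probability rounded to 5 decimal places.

0.01477

Y = number of multiple-choice questions to the first success; geometric, p = 0.26.
P(Y > 14) = P(first 14 all fail) = (1−p)^14 = 0.0147654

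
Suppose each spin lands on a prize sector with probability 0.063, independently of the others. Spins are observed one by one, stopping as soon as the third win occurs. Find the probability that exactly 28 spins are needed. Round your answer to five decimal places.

Y = trial on which the third success occurs; negative binomial, r=3, p=0.063.
P(Y=28) = C(27,2) · p^3 · (1−p)^25
= 351 · 0.00025005 · 0.19656 = 0.0172512

0.01725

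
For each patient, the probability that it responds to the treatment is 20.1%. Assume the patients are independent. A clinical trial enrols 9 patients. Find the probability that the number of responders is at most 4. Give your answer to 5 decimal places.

0.98000

X ~ Binomial(9, 0.201); P(X ≤ 4) = Σ C(9,k) p^k (1−p)^(9−k) over k:
  k=0: C(9,0)·0.201^0·0.799^9 = 0.1327153
  k=1: C(9,1)·0.201^1·0.799^8 = 0.3004781
  k=2: C(9,2)·0.201^2·0.799^7 = 0.3023584
  k=3: C(9,3)·0.201^3·0.799^6 = 0.1774795
  k=4: C(9,4)·0.201^4·0.799^5 = 0.0669713
Total = 0.9800026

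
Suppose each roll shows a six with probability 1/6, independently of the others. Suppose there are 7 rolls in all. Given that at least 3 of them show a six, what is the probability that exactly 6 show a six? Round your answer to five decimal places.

X ~ Binomial(7, 0.166667). Want P(X=6 | X≥3) = P(X=6) / P(X≥3).
P(X=6) = C(7,6)·0.166667^6·0.833333^1 = 0.0001250
P(X≥3) = 1 − 0.2790816 − 0.3907143 − 0.2344286 = 0.0957755
Ratio = 0.0001250 / 0.0957755 = 0.0013054

0.00131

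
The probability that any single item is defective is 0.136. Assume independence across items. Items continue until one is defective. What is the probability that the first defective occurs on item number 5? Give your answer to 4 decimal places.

Geometric (trials to first success), p = 0.136.
P(Y = 5) = (1−p)^4 · p = 0.55726 · 0.136 = 0.075787

0.0758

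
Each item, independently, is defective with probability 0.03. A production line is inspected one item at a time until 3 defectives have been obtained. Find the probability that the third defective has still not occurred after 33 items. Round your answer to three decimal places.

0.924

Needing more than 33 items ⇔ fewer than 3 successes in the first 33. With X ~ Binomial(33, 0.03), P(Y > 33) = P(X ≤ 2).
  k=0: C(33,0)·0.03^0·0.97^33 = 0.36599
  k=1: C(33,1)·0.03^1·0.97^32 = 0.37353
  k=2: C(33,2)·0.03^2·0.97^31 = 0.18484
P(X ≤ 2) = 0.92436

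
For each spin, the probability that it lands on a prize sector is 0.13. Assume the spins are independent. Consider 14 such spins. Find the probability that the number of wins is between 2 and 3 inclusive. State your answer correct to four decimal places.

X ~ Binomial(14, 0.13); P(2 ≤ X ≤ 3) = Σ C(14,k) p^k (1−p)^(14−k) over k:
  k=2: C(14,2)·0.13^2·0.87^12 = 0.289174
  k=3: C(14,3)·0.13^3·0.87^11 = 0.172840
Total = 0.462014

0.4620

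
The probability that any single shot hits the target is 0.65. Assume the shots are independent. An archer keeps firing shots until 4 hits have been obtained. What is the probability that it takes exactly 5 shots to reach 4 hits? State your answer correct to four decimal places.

0.2499

Y = trial on which the fourth success occurs; negative binomial, r=4, p=0.65.
P(Y=5) = C(4,3) · p^4 · (1−p)^1
= 4 · 0.17851 · 0.35 = 0.249909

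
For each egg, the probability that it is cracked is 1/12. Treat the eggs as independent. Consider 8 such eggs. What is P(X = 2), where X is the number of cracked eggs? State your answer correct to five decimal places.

0.11536

X ~ Binomial(n=8, p=0.083333).
P(X=2) = C(8,2) · p^2 · (1−p)^6
= 28 · 0.0069444 · 0.59329 = 0.1153624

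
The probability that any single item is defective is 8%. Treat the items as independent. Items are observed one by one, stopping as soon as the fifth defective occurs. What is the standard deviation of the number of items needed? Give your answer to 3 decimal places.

Y = total items until the fifth success; negative binomial with r=5, p=0.08.
SD(Y) = √[r(1−p)/p²] = √(718.75000) = 26.80951

26.810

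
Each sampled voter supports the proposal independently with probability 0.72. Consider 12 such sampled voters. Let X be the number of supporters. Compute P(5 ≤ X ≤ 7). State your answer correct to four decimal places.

X ~ Binomial(12, 0.72); P(5 ≤ X ≤ 7) = Σ C(12,k) p^k (1−p)^(12−k) over k:
  k=5: C(12,5)·0.72^5·0.28^7 = 0.020677
  k=6: C(12,6)·0.72^6·0.28^6 = 0.062032
  k=7: C(12,7)·0.72^7·0.28^5 = 0.136723
Total = 0.219433

0.2194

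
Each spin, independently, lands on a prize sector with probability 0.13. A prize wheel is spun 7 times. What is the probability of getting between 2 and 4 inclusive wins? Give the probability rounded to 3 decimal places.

0.228

X ~ Binomial(7, 0.13); P(2 ≤ X ≤ 4) = Σ C(7,k) p^k (1−p)^(7−k) over k:
  k=2: C(7,2)·0.13^2·0.87^5 = 0.17689
  k=3: C(7,3)·0.13^3·0.87^4 = 0.04405
  k=4: C(7,4)·0.13^4·0.87^3 = 0.00658
Total = 0.22753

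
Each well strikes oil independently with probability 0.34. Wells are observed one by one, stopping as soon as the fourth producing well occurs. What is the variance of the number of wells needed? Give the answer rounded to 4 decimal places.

22.8374

Y = total wells until the fourth success; negative binomial with r=4, p=0.34.
Var(Y) = r(1−p)/p² = 4·0.66 / 0.34² = 22.837370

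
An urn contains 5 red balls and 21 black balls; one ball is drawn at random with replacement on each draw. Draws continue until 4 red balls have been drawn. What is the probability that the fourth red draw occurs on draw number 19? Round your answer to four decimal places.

0.0453

Y = trial on which the fourth success occurs; negative binomial, r=4, p=0.192308.
P(Y=19) = C(18,3) · p^4 · (1−p)^15
= 816 · 0.0013677 · 0.040615 = 0.045328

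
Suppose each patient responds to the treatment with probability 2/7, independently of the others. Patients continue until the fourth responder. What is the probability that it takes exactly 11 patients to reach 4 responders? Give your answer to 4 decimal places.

Y = trial on which the fourth success occurs; negative binomial, r=4, p=0.285714.
P(Y=11) = C(10,3) · p^4 · (1−p)^7
= 120 · 0.0066639 · 0.094865 = 0.075860

0.0759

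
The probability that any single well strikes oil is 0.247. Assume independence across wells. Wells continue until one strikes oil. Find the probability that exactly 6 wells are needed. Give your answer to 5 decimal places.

0.05980

Geometric (trials to first success), p = 0.247.
P(Y = 6) = (1−p)^5 · p = 0.24209 · 0.247 = 0.0597960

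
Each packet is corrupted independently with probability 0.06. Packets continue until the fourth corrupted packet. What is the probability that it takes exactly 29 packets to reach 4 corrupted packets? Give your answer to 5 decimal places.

0.00904

Y = trial on which the fourth success occurs; negative binomial, r=4, p=0.06.
P(Y=29) = C(28,3) · p^4 · (1−p)^25
= 3276 · 1.296e-05 · 0.21291 = 0.0090395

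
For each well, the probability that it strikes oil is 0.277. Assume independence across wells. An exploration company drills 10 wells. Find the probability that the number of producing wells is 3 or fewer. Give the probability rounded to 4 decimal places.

X ~ Binomial(10, 0.277); P(X ≤ 3) = Σ C(10,k) p^k (1−p)^(10−k) over k:
  k=0: C(10,0)·0.277^0·0.723^10 = 0.039029
  k=1: C(10,1)·0.277^1·0.723^9 = 0.149529
  k=2: C(10,2)·0.277^2·0.723^8 = 0.257797
  k=3: C(10,3)·0.277^3·0.723^7 = 0.263384
Total = 0.709738

0.7097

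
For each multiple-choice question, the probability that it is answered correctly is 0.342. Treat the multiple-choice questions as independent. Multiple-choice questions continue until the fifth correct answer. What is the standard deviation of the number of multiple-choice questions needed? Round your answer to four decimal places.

Y = total multiple-choice questions until the fifth success; negative binomial with r=5, p=0.342.
SD(Y) = √[r(1−p)/p²] = √(28.128313) = 5.303613

5.3036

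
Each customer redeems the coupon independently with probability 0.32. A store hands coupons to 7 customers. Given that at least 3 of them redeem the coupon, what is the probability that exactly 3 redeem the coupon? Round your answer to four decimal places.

0.6151

X ~ Binomial(7, 0.32). Want P(X=3 | X≥3) = P(X=3) / P(X≥3).
P(X=3) = C(7,3)·0.32^3·0.68^4 = 0.245219
P(X≥3) = 1 − 0.067230 − 0.221463 − 0.312654 = 0.398653
Ratio = 0.245219 / 0.398653 = 0.615118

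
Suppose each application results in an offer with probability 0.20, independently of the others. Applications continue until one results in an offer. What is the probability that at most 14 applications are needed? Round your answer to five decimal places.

0.95602

Y = number of applications to the first success; geometric, p = 0.20.
P(Y ≤ 14) = 1 − (1−p)^14 = 1 − 0.0439805 = 0.9560195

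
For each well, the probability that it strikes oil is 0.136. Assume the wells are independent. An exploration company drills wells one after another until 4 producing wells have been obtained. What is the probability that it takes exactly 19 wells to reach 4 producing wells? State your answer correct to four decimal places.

0.0312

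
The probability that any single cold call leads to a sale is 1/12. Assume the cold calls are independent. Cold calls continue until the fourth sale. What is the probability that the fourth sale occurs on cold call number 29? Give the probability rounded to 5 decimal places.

0.01794

Y = trial on which the fourth success occurs; negative binomial, r=4, p=0.083333.
P(Y=29) = C(28,3) · p^4 · (1−p)^25
= 3276 · 4.8225e-05 · 0.11358 = 0.0179434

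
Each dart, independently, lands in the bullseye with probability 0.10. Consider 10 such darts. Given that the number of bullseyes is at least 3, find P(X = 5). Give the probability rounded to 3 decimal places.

0.021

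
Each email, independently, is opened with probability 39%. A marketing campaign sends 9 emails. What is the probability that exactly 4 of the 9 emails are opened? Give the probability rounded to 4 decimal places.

0.2462

X ~ Binomial(n=9, p=0.39).
P(X=4) = C(9,4) · p^4 · (1−p)^5
= 126 · 0.023134 · 0.08446 = 0.246194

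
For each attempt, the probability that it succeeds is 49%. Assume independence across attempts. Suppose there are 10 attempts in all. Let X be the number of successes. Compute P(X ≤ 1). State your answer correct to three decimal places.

X ~ Binomial(10, 0.49); P(X ≤ 1) = Σ C(10,k) p^k (1−p)^(10−k) over k:
  k=0: C(10,0)·0.49^0·0.51^10 = 0.00119
  k=1: C(10,1)·0.49^1·0.51^9 = 0.01144
Total = 0.01263

0.013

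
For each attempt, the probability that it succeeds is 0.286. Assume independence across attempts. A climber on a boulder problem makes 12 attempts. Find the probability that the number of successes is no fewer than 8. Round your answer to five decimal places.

X ~ Binomial(12, 0.286); P(X ≥ 8) = Σ C(12,k) p^k (1−p)^(12−k) over k:
  k=8: C(12,8)·0.286^8·0.714^4 = 0.0057587
  k=9: C(12,9)·0.286^9·0.714^3 = 0.0010252
  k=10: C(12,10)·0.286^10·0.714^2 = 0.0001232
  k=11: C(12,11)·0.286^11·0.714^1 = 0.0000090
  k=12: C(12,12)·0.286^12·0.714^0 = 0.0000003
Total = 0.0069164

0.00692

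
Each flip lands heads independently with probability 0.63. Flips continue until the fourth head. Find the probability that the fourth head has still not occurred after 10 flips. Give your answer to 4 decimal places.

Needing more than 10 flips ⇔ fewer than 4 successes in the first 10. With X ~ Binomial(10, 0.63), P(Y > 10) = P(X ≤ 3).
  k=0: C(10,0)·0.63^0·0.37^10 = 0.000048
  k=1: C(10,1)·0.63^1·0.37^9 = 0.000819
  k=2: C(10,2)·0.63^2·0.37^8 = 0.006273
  k=3: C(10,3)·0.63^3·0.37^7 = 0.028485
P(X ≤ 3) = 0.035625

0.0356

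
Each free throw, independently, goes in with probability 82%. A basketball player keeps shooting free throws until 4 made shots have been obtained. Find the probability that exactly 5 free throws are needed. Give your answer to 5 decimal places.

Y = trial on which the fourth success occurs; negative binomial, r=4, p=0.82.
P(Y=5) = C(4,3) · p^4 · (1−p)^1
= 4 · 0.45212 · 0.18 = 0.3255277

0.32553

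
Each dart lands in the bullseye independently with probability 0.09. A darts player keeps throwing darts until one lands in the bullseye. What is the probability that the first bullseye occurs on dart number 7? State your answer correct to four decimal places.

Geometric (trials to first success), p = 0.09.
P(Y = 7) = (1−p)^6 · p = 0.56787 · 0.09 = 0.051108

0.0511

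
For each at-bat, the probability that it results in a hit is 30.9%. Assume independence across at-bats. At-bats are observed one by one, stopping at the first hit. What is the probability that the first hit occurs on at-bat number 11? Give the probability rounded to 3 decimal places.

Geometric (trials to first success), p = 0.309.
P(Y = 11) = (1−p)^10 · p = 0.024819 · 0.309 = 0.00767

0.008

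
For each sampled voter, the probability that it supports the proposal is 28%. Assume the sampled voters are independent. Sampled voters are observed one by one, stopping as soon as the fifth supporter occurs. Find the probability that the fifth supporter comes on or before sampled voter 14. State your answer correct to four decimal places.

Finishing within 14 sampled voters ⇔ at least 5 successes in the first 14. With X ~ Binomial(14, 0.28), P(Y ≤ 14) = 1 − P(X ≤ 4).
  k=0: C(14,0)·0.28^0·0.72^14 = 0.010061
  k=1: C(14,1)·0.28^1·0.72^13 = 0.054778
  k=2: C(14,2)·0.28^2·0.72^12 = 0.138467
  k=3: C(14,3)·0.28^3·0.72^11 = 0.215394
  k=4: C(14,4)·0.28^4·0.72^10 = 0.230352
1 − 0.649052 = 0.350948

0.3509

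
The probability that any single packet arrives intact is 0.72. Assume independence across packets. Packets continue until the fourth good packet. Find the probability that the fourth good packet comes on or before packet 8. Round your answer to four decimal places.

0.9562

Finishing within 8 packets ⇔ at least 4 successes in the first 8. With X ~ Binomial(8, 0.72), P(Y ≤ 8) = 1 − P(X ≤ 3).
  k=0: C(8,0)·0.72^0·0.28^8 = 0.000038
  k=1: C(8,1)·0.72^1·0.28^7 = 0.000777
  k=2: C(8,2)·0.72^2·0.28^6 = 0.006995
  k=3: C(8,3)·0.72^3·0.28^5 = 0.035973
1 − 0.043783 = 0.956217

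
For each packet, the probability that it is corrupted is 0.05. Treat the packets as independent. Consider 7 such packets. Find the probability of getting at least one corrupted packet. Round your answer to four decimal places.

P(at least one) = 1 − P(none) = 1 − (1 − 0.05)^7
= 1 − 0.698337 = 0.301663

0.3017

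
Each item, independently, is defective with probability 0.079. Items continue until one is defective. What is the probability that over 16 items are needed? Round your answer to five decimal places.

0.26801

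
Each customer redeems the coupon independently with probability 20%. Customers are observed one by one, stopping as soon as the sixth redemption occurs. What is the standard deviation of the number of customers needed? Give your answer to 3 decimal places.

10.954

Y = total customers until the sixth success; negative binomial with r=6, p=0.20.
SD(Y) = √[r(1−p)/p²] = √(120.00000) = 10.95445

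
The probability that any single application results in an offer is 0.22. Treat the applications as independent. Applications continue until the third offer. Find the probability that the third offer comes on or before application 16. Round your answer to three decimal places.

0.717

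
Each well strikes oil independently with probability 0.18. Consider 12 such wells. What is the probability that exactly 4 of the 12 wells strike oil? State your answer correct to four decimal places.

0.1062

X ~ Binomial(n=12, p=0.18).
P(X=4) = C(12,4) · p^4 · (1−p)^8
= 495 · 0.0010498 · 0.20441 = 0.106220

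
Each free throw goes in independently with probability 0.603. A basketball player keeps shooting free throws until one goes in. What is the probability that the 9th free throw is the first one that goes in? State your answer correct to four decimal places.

Geometric (trials to first success), p = 0.603.
P(Y = 9) = (1−p)^8 · p = 0.00061706 · 0.603 = 0.000372

0.0004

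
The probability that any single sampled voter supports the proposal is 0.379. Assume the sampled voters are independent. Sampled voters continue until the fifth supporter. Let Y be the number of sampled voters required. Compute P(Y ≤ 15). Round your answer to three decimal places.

Finishing within 15 sampled voters ⇔ at least 5 successes in the first 15. With X ~ Binomial(15, 0.379), P(Y ≤ 15) = 1 − P(X ≤ 4).
  k=0: C(15,0)·0.379^0·0.621^15 = 0.00079
  k=1: C(15,1)·0.379^1·0.621^14 = 0.00721
  k=2: C(15,2)·0.379^2·0.621^13 = 0.03081
  k=3: C(15,3)·0.379^3·0.621^12 = 0.08148
  k=4: C(15,4)·0.379^4·0.621^11 = 0.14918
1 − 0.26946 = 0.73054

0.731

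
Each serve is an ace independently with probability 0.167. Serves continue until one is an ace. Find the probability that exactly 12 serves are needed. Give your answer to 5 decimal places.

0.02238

Geometric (trials to first success), p = 0.167.
P(Y = 12) = (1−p)^11 · p = 0.134 · 0.167 = 0.0223775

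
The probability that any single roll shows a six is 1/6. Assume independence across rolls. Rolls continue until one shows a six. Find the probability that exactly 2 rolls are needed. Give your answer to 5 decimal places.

0.13889

Geometric (trials to first success), p = 0.166667.
P(Y = 2) = (1−p)^1 · p = 0.83333 · 0.166667 = 0.1388889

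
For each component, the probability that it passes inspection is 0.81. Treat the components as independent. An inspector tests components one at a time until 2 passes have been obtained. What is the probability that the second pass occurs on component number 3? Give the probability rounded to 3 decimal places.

0.249

Y = trial on which the second success occurs; negative binomial, r=2, p=0.81.
P(Y=3) = C(2,1) · p^2 · (1−p)^1
= 2 · 0.6561 · 0.19 = 0.24932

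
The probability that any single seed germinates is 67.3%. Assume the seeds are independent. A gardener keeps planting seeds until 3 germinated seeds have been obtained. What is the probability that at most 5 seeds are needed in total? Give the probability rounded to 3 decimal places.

Finishing within 5 seeds ⇔ at least 3 successes in the first 5. With X ~ Binomial(5, 0.673), P(Y ≤ 5) = 1 − P(X ≤ 2).
  k=0: C(5,0)·0.673^0·0.327^5 = 0.00374
  k=1: C(5,1)·0.673^1·0.327^4 = 0.03847
  k=2: C(5,2)·0.673^2·0.327^3 = 0.15837
1 − 0.20058 = 0.79942

0.799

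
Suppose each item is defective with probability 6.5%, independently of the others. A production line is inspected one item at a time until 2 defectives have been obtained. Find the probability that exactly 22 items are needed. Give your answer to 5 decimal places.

Y = trial on which the second success occurs; negative binomial, r=2, p=0.065.
P(Y=22) = C(21,1) · p^2 · (1−p)^20
= 21 · 0.004225 · 0.26075 = 0.0231355

0.02314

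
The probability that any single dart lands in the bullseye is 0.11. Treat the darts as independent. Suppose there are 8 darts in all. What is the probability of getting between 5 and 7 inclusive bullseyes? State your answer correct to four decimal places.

0.0007

X ~ Binomial(8, 0.11); P(5 ≤ X ≤ 7) = Σ C(8,k) p^k (1−p)^(8−k) over k:
  k=5: C(8,5)·0.11^5·0.89^3 = 0.000636
  k=6: C(8,6)·0.11^6·0.89^2 = 0.000039
  k=7: C(8,7)·0.11^7·0.89^1 = 0.000001
Total = 0.000676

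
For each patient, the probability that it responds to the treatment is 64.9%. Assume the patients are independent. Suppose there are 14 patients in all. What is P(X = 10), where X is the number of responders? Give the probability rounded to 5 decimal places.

X ~ Binomial(n=14, p=0.649).
P(X=10) = C(14,10) · p^10 · (1−p)^4
= 1001 · 0.013257 · 0.015178 = 0.2014232

0.20142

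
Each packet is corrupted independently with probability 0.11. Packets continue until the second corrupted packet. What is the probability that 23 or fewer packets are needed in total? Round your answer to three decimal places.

Finishing within 23 packets ⇔ at least 2 successes in the first 23. With X ~ Binomial(23, 0.11), P(Y ≤ 23) = 1 − P(X ≤ 1).
  k=0: C(23,0)·0.11^0·0.89^23 = 0.06854
  k=1: C(23,1)·0.11^1·0.89^22 = 0.19485
1 − 0.26339 = 0.73661

0.737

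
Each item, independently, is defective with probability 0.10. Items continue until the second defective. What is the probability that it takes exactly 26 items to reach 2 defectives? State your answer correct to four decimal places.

Y = trial on which the second success occurs; negative binomial, r=2, p=0.10.
P(Y=26) = C(25,1) · p^2 · (1−p)^24
= 25 · 0.01 · 0.079766 = 0.019942

0.0199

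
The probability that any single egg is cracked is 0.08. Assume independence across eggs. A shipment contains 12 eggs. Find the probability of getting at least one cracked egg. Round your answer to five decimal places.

P(at least one) = 1 − P(none) = 1 − (1 − 0.08)^12
= 1 − 0.3676664 = 0.6323336

0.63233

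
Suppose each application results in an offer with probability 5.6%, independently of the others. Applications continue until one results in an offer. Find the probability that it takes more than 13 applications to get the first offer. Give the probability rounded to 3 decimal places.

0.473

Y = number of applications to the first success; geometric, p = 0.056.
P(Y > 13) = P(first 13 all fail) = (1−p)^13 = 0.47275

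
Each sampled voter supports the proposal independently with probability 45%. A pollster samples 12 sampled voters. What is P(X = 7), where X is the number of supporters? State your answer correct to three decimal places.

0.149

X ~ Binomial(n=12, p=0.45).
P(X=7) = C(12,7) · p^7 · (1−p)^5
= 792 · 0.0037367 · 0.050328 = 0.14895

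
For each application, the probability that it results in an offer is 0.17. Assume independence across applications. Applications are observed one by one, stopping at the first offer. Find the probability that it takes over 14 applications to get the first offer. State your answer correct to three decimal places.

Y = number of applications to the first success; geometric, p = 0.17.
P(Y > 14) = P(first 14 all fail) = (1−p)^14 = 0.07364

0.074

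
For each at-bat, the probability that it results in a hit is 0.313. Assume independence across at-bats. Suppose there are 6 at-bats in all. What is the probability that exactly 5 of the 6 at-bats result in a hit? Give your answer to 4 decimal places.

X ~ Binomial(n=6, p=0.313).
P(X=5) = C(6,5) · p^5 · (1−p)^1
= 6 · 0.0030042 · 0.687 = 0.012383

0.0124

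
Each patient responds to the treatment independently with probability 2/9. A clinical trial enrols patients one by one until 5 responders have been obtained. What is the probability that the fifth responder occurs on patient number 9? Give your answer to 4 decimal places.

0.0139

Y = trial on which the fifth success occurs; negative binomial, r=5, p=0.222222.
P(Y=9) = C(8,4) · p^5 · (1−p)^4
= 70 · 0.00054192 · 0.36595 = 0.013882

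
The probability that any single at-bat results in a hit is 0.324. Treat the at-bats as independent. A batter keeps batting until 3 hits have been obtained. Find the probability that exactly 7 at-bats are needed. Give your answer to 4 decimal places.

0.1065

Y = trial on which the third success occurs; negative binomial, r=3, p=0.324.
P(Y=7) = C(6,2) · p^3 · (1−p)^4
= 15 · 0.034012 · 0.20883 = 0.106540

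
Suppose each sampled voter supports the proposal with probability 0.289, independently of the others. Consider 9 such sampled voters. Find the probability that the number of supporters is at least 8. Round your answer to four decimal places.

X ~ Binomial(9, 0.289); P(X ≥ 8) = Σ C(9,k) p^k (1−p)^(9−k) over k:
  k=8: C(9,8)·0.289^8·0.711^1 = 0.000311
  k=9: C(9,9)·0.289^9·0.711^0 = 0.000014
Total = 0.000325

0.0003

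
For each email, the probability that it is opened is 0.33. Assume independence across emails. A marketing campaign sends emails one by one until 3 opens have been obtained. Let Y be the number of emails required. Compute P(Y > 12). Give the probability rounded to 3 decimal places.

Needing more than 12 emails ⇔ fewer than 3 successes in the first 12. With X ~ Binomial(12, 0.33), P(Y > 12) = P(X ≤ 2).
  k=0: C(12,0)·0.33^0·0.67^12 = 0.00818
  k=1: C(12,1)·0.33^1·0.67^11 = 0.04836
  k=2: C(12,2)·0.33^2·0.67^10 = 0.13101
P(X ≤ 2) = 0.18756

0.188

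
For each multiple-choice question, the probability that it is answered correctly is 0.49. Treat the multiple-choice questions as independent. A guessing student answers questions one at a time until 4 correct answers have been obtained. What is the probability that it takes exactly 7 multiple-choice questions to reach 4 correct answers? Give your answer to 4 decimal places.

0.1529

Y = trial on which the fourth success occurs; negative binomial, r=4, p=0.49.
P(Y=7) = C(6,3) · p^4 · (1−p)^3
= 20 · 0.057648 · 0.13265 = 0.152941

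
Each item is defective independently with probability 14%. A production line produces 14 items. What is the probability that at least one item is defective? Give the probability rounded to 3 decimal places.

P(at least one) = 1 − P(none) = 1 − (1 − 0.14)^14
= 1 − 0.12105 = 0.87895

0.879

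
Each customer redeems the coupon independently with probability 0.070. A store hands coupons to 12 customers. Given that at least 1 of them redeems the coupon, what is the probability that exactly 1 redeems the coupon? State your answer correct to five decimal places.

0.65030

X ~ Binomial(12, 0.07). Want P(X=1 | X≥1) = P(X=1) / P(X≥1).
P(X=1) = C(12,1)·0.07^1·0.93^11 = 0.3780870
P(X≥1) = 1 − 0.4185963 = 0.5814037
Ratio = 0.3780870 / 0.5814037 = 0.6503003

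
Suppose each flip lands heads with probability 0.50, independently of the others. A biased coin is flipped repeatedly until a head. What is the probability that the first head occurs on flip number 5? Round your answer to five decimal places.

0.03125

Geometric (trials to first success), p = 0.50.
P(Y = 5) = (1−p)^4 · p = 0.0625 · 0.50 = 0.0312500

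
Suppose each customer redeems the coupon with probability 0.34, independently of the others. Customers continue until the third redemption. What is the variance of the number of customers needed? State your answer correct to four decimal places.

17.1280

Y = total customers until the third success; negative binomial with r=3, p=0.34.
Var(Y) = r(1−p)/p² = 3·0.66 / 0.34² = 17.128028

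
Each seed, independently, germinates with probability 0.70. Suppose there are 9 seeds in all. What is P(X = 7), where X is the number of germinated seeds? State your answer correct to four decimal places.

0.2668

X ~ Binomial(n=9, p=0.70).
P(X=7) = C(9,7) · p^7 · (1−p)^2
= 36 · 0.082354 · 0.09 = 0.266828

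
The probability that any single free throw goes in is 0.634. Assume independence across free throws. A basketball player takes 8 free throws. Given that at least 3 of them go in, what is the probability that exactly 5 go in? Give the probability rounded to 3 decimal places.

X ~ Binomial(8, 0.634). Want P(X=5 | X≥3) = P(X=5) / P(X≥3).
P(X=5) = C(8,5)·0.634^5·0.366^3 = 0.28124
P(X≥3) = 1 − 0.00032 − 0.00446 − 0.02705 = 0.96816
Ratio = 0.28124 / 0.96816 = 0.29049

0.290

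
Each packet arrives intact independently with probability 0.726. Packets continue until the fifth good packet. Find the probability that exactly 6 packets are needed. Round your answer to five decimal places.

Y = trial on which the fifth success occurs; negative binomial, r=5, p=0.726.
P(Y=6) = C(5,4) · p^5 · (1−p)^1
= 5 · 0.20169 · 0.274 = 0.2763145

0.27631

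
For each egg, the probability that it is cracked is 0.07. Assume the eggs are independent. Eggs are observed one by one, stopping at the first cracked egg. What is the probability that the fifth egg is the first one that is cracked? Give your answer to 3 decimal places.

Geometric (trials to first success), p = 0.07.
P(Y = 5) = (1−p)^4 · p = 0.74805 · 0.07 = 0.05236

0.052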